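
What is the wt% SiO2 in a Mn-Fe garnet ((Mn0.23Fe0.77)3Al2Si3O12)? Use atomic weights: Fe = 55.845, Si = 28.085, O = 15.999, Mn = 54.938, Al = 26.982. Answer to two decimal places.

36.26 wt%

Molar mass of (Mn0.23Fe0.77)3Al2Si3O12 = 0.69*54.938 + 2.31*55.845 + 2*26.982 + 3*28.085 + 12*15.999 = 497.116 g/mol.
Each formula unit contains 3 Si, equivalent to 3/1 = 3.0000 mol SiO2.
M(SiO2) = 1×28.085 + 2×15.999 = 60.083 g/mol.
Mass of SiO2 per formula unit = 3.0000 × 60.083 = 180.249 g.
SiO2 wt% = 180.249 / 497.116 × 100 = 36.26%.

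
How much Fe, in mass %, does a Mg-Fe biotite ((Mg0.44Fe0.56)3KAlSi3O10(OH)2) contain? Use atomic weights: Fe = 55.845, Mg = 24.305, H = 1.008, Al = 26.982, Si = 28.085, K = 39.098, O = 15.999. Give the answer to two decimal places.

19.95 mass %

M((Mg0.44Fe0.56)3KAlSi3O10(OH)2) = 470.241 g/mol.
Fe contributes 1.68 × 55.845 = 93.820 g per mole.
93.820/470.241 = 0.1995 → 19.95%.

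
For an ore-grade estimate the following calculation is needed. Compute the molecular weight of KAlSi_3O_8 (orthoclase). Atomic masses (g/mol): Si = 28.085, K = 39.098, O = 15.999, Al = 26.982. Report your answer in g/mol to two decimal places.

M = 1×39.098 + 1×26.982 + 3×28.085 + 8×15.999

278.33 g/mol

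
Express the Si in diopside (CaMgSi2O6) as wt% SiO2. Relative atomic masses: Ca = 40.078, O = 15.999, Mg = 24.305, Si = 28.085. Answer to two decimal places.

M(CaMgSi2O6) = 216.547 g/mol; M(SiO2) = 60.083 g/mol.
Moles SiO2 per formula unit = 2 Si ÷ 1 = 2.0000.
SiO2 fraction = (2.0000 × 60.083) / 216.547 = 120.166/216.547 = 0.5549.

55.49 wt%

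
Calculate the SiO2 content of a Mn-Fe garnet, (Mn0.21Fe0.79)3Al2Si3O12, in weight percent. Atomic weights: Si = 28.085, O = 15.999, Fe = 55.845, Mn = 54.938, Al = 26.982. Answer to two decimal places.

Molar mass of (Mn0.21Fe0.79)3Al2Si3O12 = 0.63*54.938 + 2.37*55.845 + 2*26.982 + 3*28.085 + 12*15.999 = 497.171 g/mol.
Each formula unit contains 3 Si, equivalent to 3/1 = 3.0000 mol SiO2.
M(SiO2) = 1×28.085 + 2×15.999 = 60.083 g/mol.
Mass of SiO2 per formula unit = 3.0000 × 60.083 = 180.249 g.
SiO2 wt% = 180.249 / 497.171 × 100 = 36.25%.

36.25 wt%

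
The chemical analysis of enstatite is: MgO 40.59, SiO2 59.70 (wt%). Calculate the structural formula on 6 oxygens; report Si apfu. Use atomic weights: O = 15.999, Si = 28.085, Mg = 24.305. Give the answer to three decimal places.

MgO: 40.59/40.304 = 1.00710 mol → 1.00710 mol Mg, 1.00710 mol O.
SiO2: 59.70/60.083 = 0.99363 mol → 0.99363 mol Si, 1.98726 mol O.
Total oxygen = 2.99436 mol. Normalization factor = 6/2.99436 = 2.00377.
Si per 6 O = 0.99363 × 2.00377 = 1.991.

1.991 Si apfu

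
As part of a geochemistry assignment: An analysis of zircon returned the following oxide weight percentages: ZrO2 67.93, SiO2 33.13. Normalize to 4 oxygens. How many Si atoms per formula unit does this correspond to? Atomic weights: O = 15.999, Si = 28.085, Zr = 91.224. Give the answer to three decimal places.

1.000 Si apfu

ZrO2: 67.93/123.222 = 0.55128 mol → 0.55128 mol Zr, 1.10256 mol O.
SiO2: 33.13/60.083 = 0.55140 mol → 0.55140 mol Si, 1.10280 mol O.
Total oxygen = 2.20536 mol. Normalization factor = 4/2.20536 = 1.81376.
Si per 4 O = 0.55140 × 1.81376 = 1.000.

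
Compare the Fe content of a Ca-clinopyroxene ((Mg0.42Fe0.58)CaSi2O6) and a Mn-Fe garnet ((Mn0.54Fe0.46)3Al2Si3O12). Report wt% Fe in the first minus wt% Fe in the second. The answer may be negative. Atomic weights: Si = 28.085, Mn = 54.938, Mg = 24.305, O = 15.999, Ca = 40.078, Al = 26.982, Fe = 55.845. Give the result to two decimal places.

-1.74 percentage points

Fe in (Mg0.42Fe0.58)CaSi2O6: molar mass 234.840 g/mol; 0.58×55.845 = 32.390 g → 13.79 wt%.
Fe in (Mn0.54Fe0.46)3Al2Si3O12: molar mass 496.273 g/mol; 1.38×55.845 = 77.066 g → 15.53 wt%.
Difference = 13.79 − 15.53 = -1.74 percentage points.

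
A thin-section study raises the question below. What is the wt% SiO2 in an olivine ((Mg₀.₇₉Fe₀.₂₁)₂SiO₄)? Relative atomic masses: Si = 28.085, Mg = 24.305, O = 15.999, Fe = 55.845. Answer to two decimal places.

39.03 wt%

Formula mass = 153.938 g/mol.
1 Si → 1.0000 mol SiO2 per formula unit; M(SiO2) = 60.083, so SiO2 mass = 60.083 g.
60.083/153.938 × 100 = 39.03 wt%.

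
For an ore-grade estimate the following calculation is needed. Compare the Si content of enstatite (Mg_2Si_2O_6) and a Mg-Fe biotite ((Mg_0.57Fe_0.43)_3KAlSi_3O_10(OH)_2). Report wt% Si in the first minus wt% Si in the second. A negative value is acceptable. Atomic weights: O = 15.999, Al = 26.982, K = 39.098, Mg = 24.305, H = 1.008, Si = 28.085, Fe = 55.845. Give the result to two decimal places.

9.58 percentage points

M(Mg_2Si_2O_6) = 200.774 g/mol, so wt% Si = 56.170/200.774 × 100 = 27.98%.
M((Mg_0.57Fe_0.43)_3KAlSi_3O_10(OH)_2) = 457.941 g/mol, so wt% Si = 84.255/457.941 × 100 = 18.40%.
27.98 − 18.40 = 9.58 pp.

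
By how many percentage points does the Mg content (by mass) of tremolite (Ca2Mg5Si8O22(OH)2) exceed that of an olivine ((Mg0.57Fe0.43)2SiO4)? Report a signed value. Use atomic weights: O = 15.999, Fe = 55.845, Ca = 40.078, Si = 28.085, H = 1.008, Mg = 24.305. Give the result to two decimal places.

First mineral: 121.525 g Mg in 812.353 g formula = 14.96 wt% Mg.
Second mineral: 27.708 g Mg in 167.815 g formula = 16.51 wt% Mg.
14.96% − 16.51% gives a difference of -1.55 percentage points.

-1.55 percentage points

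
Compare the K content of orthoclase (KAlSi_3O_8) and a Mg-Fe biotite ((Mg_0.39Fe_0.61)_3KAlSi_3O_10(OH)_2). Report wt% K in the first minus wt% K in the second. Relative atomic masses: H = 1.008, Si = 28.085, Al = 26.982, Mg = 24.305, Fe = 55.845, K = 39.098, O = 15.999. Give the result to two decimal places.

M(KAlSi_3O_8) = 278.327 g/mol, so wt% K = 39.098/278.327 × 100 = 14.05%.
M((Mg_0.39Fe_0.61)_3KAlSi_3O_10(OH)_2) = 474.972 g/mol, so wt% K = 39.098/474.972 × 100 = 8.23%.
14.05 − 8.23 = 5.82 pp.

5.82 percentage points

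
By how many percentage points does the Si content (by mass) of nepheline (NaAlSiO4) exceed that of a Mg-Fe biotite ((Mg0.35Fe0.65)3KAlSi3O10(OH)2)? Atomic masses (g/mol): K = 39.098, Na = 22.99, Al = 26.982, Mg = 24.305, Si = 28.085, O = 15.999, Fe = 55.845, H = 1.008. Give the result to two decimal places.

First mineral: 28.085 g Si in 142.053 g formula = 19.77 wt% Si.
Second mineral: 84.255 g Si in 478.757 g formula = 17.60 wt% Si.
19.77% − 17.60% gives a difference of 2.17 percentage points.

2.17 percentage points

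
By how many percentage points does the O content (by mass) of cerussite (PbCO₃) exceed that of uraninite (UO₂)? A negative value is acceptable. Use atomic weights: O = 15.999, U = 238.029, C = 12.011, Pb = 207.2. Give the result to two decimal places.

6.11 percentage points

First mineral: 47.997 g O in 267.208 g formula = 17.96 wt% O.
Second mineral: 31.998 g O in 270.027 g formula = 11.85 wt% O.
17.96% − 11.85% gives a difference of 6.11 percentage points.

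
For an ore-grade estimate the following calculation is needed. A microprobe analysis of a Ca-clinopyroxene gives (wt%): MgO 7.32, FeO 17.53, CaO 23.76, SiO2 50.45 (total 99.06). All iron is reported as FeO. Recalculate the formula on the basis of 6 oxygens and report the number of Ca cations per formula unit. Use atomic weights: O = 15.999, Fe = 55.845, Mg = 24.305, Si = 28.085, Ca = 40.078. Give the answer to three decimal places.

MgO: 7.32/40.304 = 0.18162 mol → 0.18162 mol Mg, 0.18162 mol O.
FeO: 17.53/71.844 = 0.24400 mol → 0.24400 mol Fe, 0.24400 mol O.
CaO: 23.76/56.077 = 0.42370 mol → 0.42370 mol Ca, 0.42370 mol O.
SiO2: 50.45/60.083 = 0.83967 mol → 0.83967 mol Si, 1.67934 mol O.
Total oxygen = 2.52866 mol. Normalization factor = 6/2.52866 = 2.37280.
Ca per 6 O = 0.42370 × 2.37280 = 1.005.

1.005 Ca apfu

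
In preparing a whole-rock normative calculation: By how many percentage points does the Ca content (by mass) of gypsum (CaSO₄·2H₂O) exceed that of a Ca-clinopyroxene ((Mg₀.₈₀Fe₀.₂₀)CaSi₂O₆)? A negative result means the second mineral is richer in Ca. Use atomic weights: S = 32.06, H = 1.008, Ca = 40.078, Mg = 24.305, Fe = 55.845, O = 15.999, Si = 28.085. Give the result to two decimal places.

5.30 percentage points

Ca in CaSO₄·2H₂O: molar mass 172.164 g/mol; 1×40.078 = 40.078 g → 23.28 wt%.
Ca in (Mg₀.₈₀Fe₀.₂₀)CaSi₂O₆: molar mass 222.855 g/mol; 1×40.078 = 40.078 g → 17.98 wt%.
Difference = 23.28 − 17.98 = 5.30 percentage points.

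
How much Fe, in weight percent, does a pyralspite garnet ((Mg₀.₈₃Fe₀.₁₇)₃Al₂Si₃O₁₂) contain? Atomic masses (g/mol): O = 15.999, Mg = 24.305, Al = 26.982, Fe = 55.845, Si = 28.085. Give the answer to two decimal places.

6.79 weight percent

Formula mass = 2.49·24.305 + 0.51·55.845 + 2·26.982 + 3·28.085 + 12·15.999 = 419.207 g/mol, of which 28.481 g is Fe.
So Fe makes up 28.481/419.207 = 0.0679 of the mass, i.e. 6.79%.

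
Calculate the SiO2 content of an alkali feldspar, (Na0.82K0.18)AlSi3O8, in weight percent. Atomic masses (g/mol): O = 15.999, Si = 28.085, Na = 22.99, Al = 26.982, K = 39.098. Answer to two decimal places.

67.99 wt%

Molar mass of (Na0.82K0.18)AlSi3O8 = 0.82×22.99 + 0.18×39.098 + 1×26.982 + 3×28.085 + 8×15.999 = 265.118 g/mol.
Each formula unit contains 3 Si, equivalent to 3/1 = 3.0000 mol SiO2.
M(SiO2) = 1×28.085 + 2×15.999 = 60.083 g/mol.
Mass of SiO2 per formula unit = 3.0000 × 60.083 = 180.249 g.
SiO2 wt% = 180.249 / 265.118 × 100 = 67.99%.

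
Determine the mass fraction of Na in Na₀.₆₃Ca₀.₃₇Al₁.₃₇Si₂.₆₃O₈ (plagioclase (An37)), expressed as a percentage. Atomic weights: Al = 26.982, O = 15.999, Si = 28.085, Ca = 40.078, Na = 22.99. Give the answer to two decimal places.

Molar mass of Na₀.₆₃Ca₀.₃₇Al₁.₃₇Si₂.₆₃O₈: 0.63×22.99 + 0.37×40.078 + 1.37×26.982 + 2.63×28.085 + 8×15.999 = 268.133 g/mol.
Mass of Na per formula unit: 0.63 × 22.99 = 14.484 g.
Weight fraction Na = 14.484 / 268.133 = 0.0540.

5.40 mass %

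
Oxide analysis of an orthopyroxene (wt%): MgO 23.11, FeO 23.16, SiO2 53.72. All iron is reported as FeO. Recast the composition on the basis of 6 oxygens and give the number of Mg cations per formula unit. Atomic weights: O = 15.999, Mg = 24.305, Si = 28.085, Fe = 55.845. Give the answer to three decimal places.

1.282 Mg apfu

MgO: 23.11/40.304 = 0.57339 mol → 0.57339 mol Mg, 0.57339 mol O.
FeO: 23.16/71.844 = 0.32237 mol → 0.32237 mol Fe, 0.32237 mol O.
SiO2: 53.72/60.083 = 0.89410 mol → 0.89410 mol Si, 1.78820 mol O.
Total oxygen = 2.68396 mol. Normalization factor = 6/2.68396 = 2.23550.
Mg per 6 O = 0.57339 × 2.23550 = 1.282.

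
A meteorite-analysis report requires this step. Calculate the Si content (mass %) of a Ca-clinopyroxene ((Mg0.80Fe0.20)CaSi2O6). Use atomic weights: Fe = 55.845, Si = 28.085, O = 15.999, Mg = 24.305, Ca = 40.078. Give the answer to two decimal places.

Formula mass = 0.80*24.305 + 0.20*55.845 + 1*40.078 + 2*28.085 + 6*15.999 = 222.855 g/mol, of which 56.170 g is Si.
So Si makes up 56.170/222.855 = 0.2520 of the mass, i.e. 25.20%.

25.20 mass %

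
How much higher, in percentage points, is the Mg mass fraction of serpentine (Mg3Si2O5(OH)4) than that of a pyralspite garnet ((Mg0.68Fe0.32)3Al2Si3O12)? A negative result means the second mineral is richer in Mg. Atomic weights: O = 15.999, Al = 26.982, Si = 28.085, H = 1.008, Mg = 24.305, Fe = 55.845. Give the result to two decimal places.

14.87 percentage points

First mineral: 72.915 g Mg in 277.108 g formula = 26.31 wt% Mg.
Second mineral: 49.582 g Mg in 433.400 g formula = 11.44 wt% Mg.
26.31% − 11.44% gives a difference of 14.87 percentage points.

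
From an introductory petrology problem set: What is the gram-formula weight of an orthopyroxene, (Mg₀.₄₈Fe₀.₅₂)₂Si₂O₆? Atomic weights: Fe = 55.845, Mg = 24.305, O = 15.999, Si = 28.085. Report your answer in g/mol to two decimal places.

233.58 g/mol

M = 0.96*24.305 + 1.04*55.845 + 2*28.085 + 6*15.999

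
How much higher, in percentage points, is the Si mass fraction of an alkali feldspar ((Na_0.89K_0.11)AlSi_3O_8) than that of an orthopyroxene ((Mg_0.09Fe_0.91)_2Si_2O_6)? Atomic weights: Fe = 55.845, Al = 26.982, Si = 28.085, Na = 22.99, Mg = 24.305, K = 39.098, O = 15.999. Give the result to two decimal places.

First mineral: 84.255 g Si in 263.991 g formula = 31.92 wt% Si.
Second mineral: 56.170 g Si in 258.177 g formula = 21.76 wt% Si.
31.92% − 21.76% gives a difference of 10.16 percentage points.

10.16 percentage points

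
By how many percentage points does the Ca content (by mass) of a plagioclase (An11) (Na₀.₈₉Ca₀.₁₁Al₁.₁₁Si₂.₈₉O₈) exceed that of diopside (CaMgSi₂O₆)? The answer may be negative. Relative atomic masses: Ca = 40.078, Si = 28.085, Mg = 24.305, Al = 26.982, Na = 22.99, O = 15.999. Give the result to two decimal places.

-16.84 percentage points

First mineral: 4.409 g Ca in 263.977 g formula = 1.67 wt% Ca.
Second mineral: 40.078 g Ca in 216.547 g formula = 18.51 wt% Ca.
1.67% − 18.51% gives a difference of -16.84 percentage points.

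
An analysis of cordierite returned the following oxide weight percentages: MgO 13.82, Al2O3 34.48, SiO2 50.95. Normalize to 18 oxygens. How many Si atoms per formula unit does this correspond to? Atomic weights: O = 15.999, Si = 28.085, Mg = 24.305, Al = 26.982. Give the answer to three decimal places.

4.999 Si apfu

13.82 wt% MgO ÷ 40.304 g/mol = 0.34289 mol, giving 0.34289 Mg and 0.34289 O.
34.48 wt% Al2O3 ÷ 101.961 g/mol = 0.33817 mol, giving 0.67634 Al and 1.01451 O.
50.95 wt% SiO2 ÷ 60.083 g/mol = 0.84799 mol, giving 0.84799 Si and 1.69598 O.
Oxygen sums to 3.05338; scaling by 18/3.05338 = 5.89511 puts the formula on 18 O.
Si: 0.84799 × 5.89511 = 4.999 atoms per formula unit.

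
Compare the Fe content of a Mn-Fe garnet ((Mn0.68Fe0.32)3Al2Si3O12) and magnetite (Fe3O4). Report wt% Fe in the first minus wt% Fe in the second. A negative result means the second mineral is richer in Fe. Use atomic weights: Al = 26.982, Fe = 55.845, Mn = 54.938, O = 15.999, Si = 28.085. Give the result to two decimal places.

First mineral: 53.611 g Fe in 495.892 g formula = 10.81 wt% Fe.
Second mineral: 167.535 g Fe in 231.531 g formula = 72.36 wt% Fe.
10.81% − 72.36% gives a difference of -61.55 percentage points.

-61.55 percentage points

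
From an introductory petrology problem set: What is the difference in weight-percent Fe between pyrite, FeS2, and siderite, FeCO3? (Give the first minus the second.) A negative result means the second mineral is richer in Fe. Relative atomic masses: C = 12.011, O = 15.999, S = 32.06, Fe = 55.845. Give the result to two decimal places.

Fe in FeS2: molar mass 119.965 g/mol; 1×55.845 = 55.845 g → 46.55 wt%.
Fe in FeCO3: molar mass 115.853 g/mol; 1×55.845 = 55.845 g → 48.20 wt%.
Difference = 46.55 − 48.20 = -1.65 percentage points.

-1.65 percentage points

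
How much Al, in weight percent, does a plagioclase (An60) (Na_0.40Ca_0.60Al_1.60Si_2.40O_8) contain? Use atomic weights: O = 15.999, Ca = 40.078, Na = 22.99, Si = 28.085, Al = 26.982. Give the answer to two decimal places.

Formula mass = 0.40×22.99 + 0.60×40.078 + 1.60×26.982 + 2.40×28.085 + 8×15.999 = 271.810 g/mol, of which 43.171 g is Al.
So Al makes up 43.171/271.810 = 0.1588 of the mass, i.e. 15.88%.

15.88 weight percent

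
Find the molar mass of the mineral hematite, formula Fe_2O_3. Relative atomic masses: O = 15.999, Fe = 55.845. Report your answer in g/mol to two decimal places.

M = 2·55.845 + 3·15.999

159.69 g/mol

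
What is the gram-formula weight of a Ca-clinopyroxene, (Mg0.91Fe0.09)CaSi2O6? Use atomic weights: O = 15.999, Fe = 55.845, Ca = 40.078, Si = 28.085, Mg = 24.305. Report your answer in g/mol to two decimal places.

219.39 g/mol

The formula mass is the sum 0.91×24.305 + 0.09×55.845 + 1×40.078 + 2×28.085 + 6×15.999.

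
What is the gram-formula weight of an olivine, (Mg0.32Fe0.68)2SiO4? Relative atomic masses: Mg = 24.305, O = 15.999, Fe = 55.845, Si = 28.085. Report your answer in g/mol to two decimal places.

183.59 g/mol

M = 0.64·24.305 + 1.36·55.845 + 1·28.085 + 4·15.999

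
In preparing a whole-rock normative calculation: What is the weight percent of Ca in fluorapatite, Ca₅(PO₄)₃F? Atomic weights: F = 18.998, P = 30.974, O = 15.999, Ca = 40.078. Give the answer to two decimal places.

Molar mass of Ca₅(PO₄)₃F: 5*40.078 + 3*30.974 + 12*15.999 + 1*18.998 = 504.298 g/mol.
Mass of Ca per formula unit: 5 × 40.078 = 200.390 g.
Weight fraction Ca = 200.390 / 504.298 = 0.3974.

39.74 mass %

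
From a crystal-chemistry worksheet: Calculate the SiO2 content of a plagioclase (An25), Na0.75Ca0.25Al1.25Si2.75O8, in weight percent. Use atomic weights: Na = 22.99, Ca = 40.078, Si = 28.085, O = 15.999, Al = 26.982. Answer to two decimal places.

Formula mass = 266.215 g/mol.
2.75 Si → 2.7500 mol SiO2 per formula unit; M(SiO2) = 60.083, so SiO2 mass = 165.228 g.
165.228/266.215 × 100 = 62.07 wt%.

62.07 wt%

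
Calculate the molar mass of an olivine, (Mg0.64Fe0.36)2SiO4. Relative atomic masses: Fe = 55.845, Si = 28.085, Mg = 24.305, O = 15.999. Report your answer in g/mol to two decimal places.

163.40 g/mol

M = 1.28*24.305 + 0.72*55.845 + 1*28.085 + 4*15.999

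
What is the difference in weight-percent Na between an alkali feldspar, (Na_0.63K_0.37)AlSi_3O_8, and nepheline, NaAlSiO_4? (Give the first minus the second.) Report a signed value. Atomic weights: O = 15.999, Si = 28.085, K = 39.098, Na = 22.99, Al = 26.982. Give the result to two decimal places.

-10.78 percentage points

Na in (Na_0.63K_0.37)AlSi_3O_8: molar mass 268.179 g/mol; 0.63×22.99 = 14.484 g → 5.40 wt%.
Na in NaAlSiO_4: molar mass 142.053 g/mol; 1×22.99 = 22.990 g → 16.18 wt%.
Difference = 5.40 − 16.18 = -10.78 percentage points.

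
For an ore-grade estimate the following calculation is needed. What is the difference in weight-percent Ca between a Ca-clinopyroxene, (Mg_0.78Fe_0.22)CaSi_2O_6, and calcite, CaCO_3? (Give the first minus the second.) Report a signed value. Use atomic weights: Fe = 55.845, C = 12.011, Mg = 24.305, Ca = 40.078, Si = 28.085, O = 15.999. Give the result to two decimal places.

-22.11 percentage points

M((Mg_0.78Fe_0.22)CaSi_2O_6) = 223.486 g/mol, so wt% Ca = 40.078/223.486 × 100 = 17.93%.
M(CaCO_3) = 100.086 g/mol, so wt% Ca = 40.078/100.086 × 100 = 40.04%.
17.93 − 40.04 = -22.11 pp.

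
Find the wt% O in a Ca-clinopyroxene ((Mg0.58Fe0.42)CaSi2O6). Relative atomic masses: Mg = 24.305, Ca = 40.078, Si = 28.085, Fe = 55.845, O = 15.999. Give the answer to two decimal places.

41.77 mass %

M((Mg0.58Fe0.42)CaSi2O6) = 229.794 g/mol.
O contributes 6 × 15.999 = 95.994 g per mole.
95.994/229.794 = 0.4177 → 41.77%.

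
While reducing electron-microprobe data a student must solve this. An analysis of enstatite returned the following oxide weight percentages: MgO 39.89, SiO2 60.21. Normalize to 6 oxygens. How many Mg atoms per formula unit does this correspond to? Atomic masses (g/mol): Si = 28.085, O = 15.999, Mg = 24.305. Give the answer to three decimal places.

MgO: 39.89/40.304 = 0.98973 mol → 0.98973 mol Mg, 0.98973 mol O.
SiO2: 60.21/60.083 = 1.00211 mol → 1.00211 mol Si, 2.00422 mol O.
Total oxygen = 2.99395 mol. Normalization factor = 6/2.99395 = 2.00404.
Mg per 6 O = 0.98973 × 2.00404 = 1.983.

1.983 Mg apfu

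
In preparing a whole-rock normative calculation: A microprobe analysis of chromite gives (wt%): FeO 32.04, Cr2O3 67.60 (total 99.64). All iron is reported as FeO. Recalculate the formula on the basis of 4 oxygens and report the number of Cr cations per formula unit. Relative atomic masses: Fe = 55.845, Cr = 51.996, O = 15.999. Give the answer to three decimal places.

1.999 Cr apfu

FeO (M=71.844): mol = 0.44597; Fe = 0.44597, O = 0.44597.
Cr2O3 (M=151.989): mol = 0.44477; Cr = 0.88954, O = 1.33431.
ΣO = 1.78028; factor = 4/ΣO = 2.24684.
Cr apfu = 0.88954 × 2.24684 = 1.999.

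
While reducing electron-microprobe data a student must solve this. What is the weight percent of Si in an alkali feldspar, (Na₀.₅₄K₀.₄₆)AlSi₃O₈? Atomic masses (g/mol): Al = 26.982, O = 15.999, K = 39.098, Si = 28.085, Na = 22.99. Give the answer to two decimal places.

31.25 mass %

M((Na₀.₅₄K₀.₄₆)AlSi₃O₈) = 269.629 g/mol.
Si contributes 3 × 28.085 = 84.255 g per mole.
84.255/269.629 = 0.3125 → 31.25%.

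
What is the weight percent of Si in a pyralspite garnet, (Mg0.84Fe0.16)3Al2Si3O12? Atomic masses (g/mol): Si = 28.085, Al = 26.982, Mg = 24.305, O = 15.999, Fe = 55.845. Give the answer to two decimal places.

20.14 weight percent

M((Mg0.84Fe0.16)3Al2Si3O12) = 418.261 g/mol.
Si contributes 3 × 28.085 = 84.255 g per mole.
84.255/418.261 = 0.2014 → 20.14%.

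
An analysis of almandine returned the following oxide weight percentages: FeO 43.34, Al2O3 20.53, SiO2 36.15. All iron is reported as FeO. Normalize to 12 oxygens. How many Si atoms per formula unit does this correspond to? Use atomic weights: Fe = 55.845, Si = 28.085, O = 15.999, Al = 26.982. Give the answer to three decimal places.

2.995 Si apfu

FeO (M=71.844): mol = 0.60325; Fe = 0.60325, O = 0.60325.
Al2O3 (M=101.961): mol = 0.20135; Al = 0.40270, O = 0.60405.
SiO2 (M=60.083): mol = 0.60167; Si = 0.60167, O = 1.20334.
ΣO = 2.41064; factor = 12/ΣO = 4.97793.
Si apfu = 0.60167 × 4.97793 = 2.995.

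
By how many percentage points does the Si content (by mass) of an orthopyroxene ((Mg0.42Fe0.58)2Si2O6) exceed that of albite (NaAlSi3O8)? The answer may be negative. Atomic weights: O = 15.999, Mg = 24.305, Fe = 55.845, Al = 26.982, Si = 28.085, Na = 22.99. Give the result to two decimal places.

-8.47 percentage points

Si in (Mg0.42Fe0.58)2Si2O6: molar mass 237.360 g/mol; 2×28.085 = 56.170 g → 23.66 wt%.
Si in NaAlSi3O8: molar mass 262.219 g/mol; 3×28.085 = 84.255 g → 32.13 wt%.
Difference = 23.66 − 32.13 = -8.47 percentage points.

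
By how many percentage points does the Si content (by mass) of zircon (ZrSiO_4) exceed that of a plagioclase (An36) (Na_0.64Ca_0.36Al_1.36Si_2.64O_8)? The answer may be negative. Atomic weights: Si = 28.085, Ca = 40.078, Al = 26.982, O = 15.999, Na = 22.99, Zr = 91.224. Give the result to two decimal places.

-12.35 percentage points

Si in ZrSiO_4: molar mass 183.305 g/mol; 1×28.085 = 28.085 g → 15.32 wt%.
Si in Na_0.64Ca_0.36Al_1.36Si_2.64O_8: molar mass 267.974 g/mol; 2.64×28.085 = 74.144 g → 27.67 wt%.
Difference = 15.32 − 27.67 = -12.35 percentage points.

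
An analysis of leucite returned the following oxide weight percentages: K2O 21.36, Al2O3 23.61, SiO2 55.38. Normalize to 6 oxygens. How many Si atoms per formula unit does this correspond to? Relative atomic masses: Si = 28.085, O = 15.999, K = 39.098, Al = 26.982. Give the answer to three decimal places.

K2O (M=94.195): mol = 0.22676; K = 0.45352, O = 0.22676.
Al2O3 (M=101.961): mol = 0.23156; Al = 0.46312, O = 0.69468.
SiO2 (M=60.083): mol = 0.92172; Si = 0.92172, O = 1.84344.
ΣO = 2.76488; factor = 6/ΣO = 2.17008.
Si apfu = 0.92172 × 2.17008 = 2.000.

2.000 Si apfu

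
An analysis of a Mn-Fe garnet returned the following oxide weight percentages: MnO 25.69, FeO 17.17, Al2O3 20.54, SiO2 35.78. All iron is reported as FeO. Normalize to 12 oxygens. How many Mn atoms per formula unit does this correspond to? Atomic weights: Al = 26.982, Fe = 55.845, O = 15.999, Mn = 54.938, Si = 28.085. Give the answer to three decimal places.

MnO (M=70.937): mol = 0.36215; Mn = 0.36215, O = 0.36215.
FeO (M=71.844): mol = 0.23899; Fe = 0.23899, O = 0.23899.
Al2O3 (M=101.961): mol = 0.20145; Al = 0.40290, O = 0.60435.
SiO2 (M=60.083): mol = 0.59551; Si = 0.59551, O = 1.19102.
ΣO = 2.39651; factor = 12/ΣO = 5.00728.
Mn apfu = 0.36215 × 5.00728 = 1.813.

1.813 Mn apfu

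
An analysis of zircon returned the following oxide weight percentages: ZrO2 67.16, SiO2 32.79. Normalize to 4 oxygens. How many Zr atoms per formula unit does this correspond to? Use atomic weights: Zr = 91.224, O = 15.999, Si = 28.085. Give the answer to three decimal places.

0.999 Zr apfu

ZrO2 (M=123.222): mol = 0.54503; Zr = 0.54503, O = 1.09006.
SiO2 (M=60.083): mol = 0.54575; Si = 0.54575, O = 1.09150.
ΣO = 2.18156; factor = 4/ΣO = 1.83355.
Zr apfu = 0.54503 × 1.83355 = 0.999.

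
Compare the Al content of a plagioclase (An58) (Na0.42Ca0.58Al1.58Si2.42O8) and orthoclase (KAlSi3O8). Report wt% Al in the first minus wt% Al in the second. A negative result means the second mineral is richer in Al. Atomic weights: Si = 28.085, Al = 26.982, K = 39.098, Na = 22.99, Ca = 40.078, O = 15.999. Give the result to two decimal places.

6.01 percentage points

First mineral: 42.632 g Al in 271.490 g formula = 15.70 wt% Al.
Second mineral: 26.982 g Al in 278.327 g formula = 9.69 wt% Al.
15.70% − 9.69% gives a difference of 6.01 percentage points.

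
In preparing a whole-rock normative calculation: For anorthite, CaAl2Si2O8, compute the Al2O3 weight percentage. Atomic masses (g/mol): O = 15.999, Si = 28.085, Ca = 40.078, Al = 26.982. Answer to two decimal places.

M(CaAl2Si2O8) = 278.204 g/mol; M(Al2O3) = 101.961 g/mol.
Moles Al2O3 per formula unit = 2 Al ÷ 2 = 1.0000.
Al2O3 fraction = (1.0000 × 101.961) / 278.204 = 101.961/278.204 = 0.3665.

36.65 wt%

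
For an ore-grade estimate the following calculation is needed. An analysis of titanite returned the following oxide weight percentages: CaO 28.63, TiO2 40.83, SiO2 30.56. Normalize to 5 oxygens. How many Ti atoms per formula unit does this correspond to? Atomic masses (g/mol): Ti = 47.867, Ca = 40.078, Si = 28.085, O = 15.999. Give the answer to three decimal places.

1.002 Ti apfu

28.63 wt% CaO ÷ 56.077 g/mol = 0.51055 mol, giving 0.51055 Ca and 0.51055 O.
40.83 wt% TiO2 ÷ 79.865 g/mol = 0.51124 mol, giving 0.51124 Ti and 1.02248 O.
30.56 wt% SiO2 ÷ 60.083 g/mol = 0.50863 mol, giving 0.50863 Si and 1.01726 O.
Oxygen sums to 2.55029; scaling by 5/2.55029 = 1.96056 puts the formula on 5 O.
Ti: 0.51124 × 1.96056 = 1.002 atoms per formula unit.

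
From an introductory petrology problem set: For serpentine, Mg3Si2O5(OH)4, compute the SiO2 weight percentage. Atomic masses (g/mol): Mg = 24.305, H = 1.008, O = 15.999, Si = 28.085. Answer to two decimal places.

43.36 wt%

Molar mass of Mg3Si2O5(OH)4 = 3·24.305 + 2·28.085 + 9·15.999 + 4·1.008 = 277.108 g/mol.
Each formula unit contains 2 Si, equivalent to 2/1 = 2.0000 mol SiO2.
M(SiO2) = 1×28.085 + 2×15.999 = 60.083 g/mol.
Mass of SiO2 per formula unit = 2.0000 × 60.083 = 120.166 g.
SiO2 wt% = 120.166 / 277.108 × 100 = 43.36%.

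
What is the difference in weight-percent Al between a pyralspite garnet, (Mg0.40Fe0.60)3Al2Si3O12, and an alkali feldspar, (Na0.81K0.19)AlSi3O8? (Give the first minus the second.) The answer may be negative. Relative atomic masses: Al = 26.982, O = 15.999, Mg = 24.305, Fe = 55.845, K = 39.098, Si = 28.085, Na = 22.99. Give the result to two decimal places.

1.56 percentage points

Al in (Mg0.40Fe0.60)3Al2Si3O12: molar mass 459.894 g/mol; 2×26.982 = 53.964 g → 11.73 wt%.
Al in (Na0.81K0.19)AlSi3O8: molar mass 265.280 g/mol; 1×26.982 = 26.982 g → 10.17 wt%.
Difference = 11.73 − 10.17 = 1.56 percentage points.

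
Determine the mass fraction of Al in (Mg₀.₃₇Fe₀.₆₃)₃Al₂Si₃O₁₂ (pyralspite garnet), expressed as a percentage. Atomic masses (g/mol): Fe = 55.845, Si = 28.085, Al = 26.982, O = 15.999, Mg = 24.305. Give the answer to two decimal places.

11.66 wt%

M((Mg₀.₃₇Fe₀.₆₃)₃Al₂Si₃O₁₂) = 462.733 g/mol.
Al contributes 2 × 26.982 = 53.964 g per mole.
53.964/462.733 = 0.1166 → 11.66%.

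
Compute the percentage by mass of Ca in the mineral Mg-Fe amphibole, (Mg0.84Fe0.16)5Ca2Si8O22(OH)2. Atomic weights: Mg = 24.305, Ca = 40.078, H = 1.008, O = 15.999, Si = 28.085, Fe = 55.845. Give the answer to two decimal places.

9.57 weight percent

M((Mg0.84Fe0.16)5Ca2Si8O22(OH)2) = 837.585 g/mol.
Ca contributes 2 × 40.078 = 80.156 g per mole.
80.156/837.585 = 0.0957 → 9.57%.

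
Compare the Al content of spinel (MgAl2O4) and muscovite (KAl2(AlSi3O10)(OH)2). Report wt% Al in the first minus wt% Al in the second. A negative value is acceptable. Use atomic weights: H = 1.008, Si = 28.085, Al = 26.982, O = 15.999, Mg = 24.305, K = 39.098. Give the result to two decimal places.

17.61 percentage points

First mineral: 53.964 g Al in 142.265 g formula = 37.93 wt% Al.
Second mineral: 80.946 g Al in 398.303 g formula = 20.32 wt% Al.
37.93% − 20.32% gives a difference of 17.61 percentage points.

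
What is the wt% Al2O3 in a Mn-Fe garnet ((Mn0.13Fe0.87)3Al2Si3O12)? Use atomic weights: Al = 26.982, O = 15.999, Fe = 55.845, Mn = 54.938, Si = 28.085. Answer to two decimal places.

Formula mass = 497.388 g/mol.
2 Al → 1.0000 mol Al2O3 per formula unit; M(Al2O3) = 101.961, so Al2O3 mass = 101.961 g.
101.961/497.388 × 100 = 20.50 wt%.

20.50 wt%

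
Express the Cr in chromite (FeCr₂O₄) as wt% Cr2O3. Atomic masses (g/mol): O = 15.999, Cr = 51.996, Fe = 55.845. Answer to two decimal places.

Formula mass = 223.833 g/mol.
2 Cr → 1.0000 mol Cr2O3 per formula unit; M(Cr2O3) = 151.989, so Cr2O3 mass = 151.989 g.
151.989/223.833 × 100 = 67.90 wt%.

67.90 wt%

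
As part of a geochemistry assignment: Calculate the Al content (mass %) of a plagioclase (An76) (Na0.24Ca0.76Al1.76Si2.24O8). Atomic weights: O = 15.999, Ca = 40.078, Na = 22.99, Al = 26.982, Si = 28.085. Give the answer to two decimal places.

M(Na0.24Ca0.76Al1.76Si2.24O8) = 274.368 g/mol.
Al contributes 1.76 × 26.982 = 47.488 g per mole.
47.488/274.368 = 0.1731 → 17.31%.

17.31 mass %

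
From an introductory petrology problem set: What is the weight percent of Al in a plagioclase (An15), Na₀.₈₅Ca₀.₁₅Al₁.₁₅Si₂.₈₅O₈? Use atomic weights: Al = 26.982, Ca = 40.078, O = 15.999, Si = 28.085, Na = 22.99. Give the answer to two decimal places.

11.73 mass %

Molar mass of Na₀.₈₅Ca₀.₁₅Al₁.₁₅Si₂.₈₅O₈: 0.85·22.99 + 0.15·40.078 + 1.15·26.982 + 2.85·28.085 + 8·15.999 = 264.617 g/mol.
Mass of Al per formula unit: 1.15 × 26.982 = 31.029 g.
Weight fraction Al = 31.029 / 264.617 = 0.1173.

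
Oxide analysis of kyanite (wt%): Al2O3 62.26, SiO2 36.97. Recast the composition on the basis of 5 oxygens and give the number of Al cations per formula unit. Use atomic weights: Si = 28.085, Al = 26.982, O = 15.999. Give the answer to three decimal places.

Al2O3 (M=101.961): mol = 0.61063; Al = 1.22126, O = 1.83189.
SiO2 (M=60.083): mol = 0.61532; Si = 0.61532, O = 1.23064.
ΣO = 3.06253; factor = 5/ΣO = 1.63264.
Al apfu = 1.22126 × 1.63264 = 1.994.

1.994 Al apfu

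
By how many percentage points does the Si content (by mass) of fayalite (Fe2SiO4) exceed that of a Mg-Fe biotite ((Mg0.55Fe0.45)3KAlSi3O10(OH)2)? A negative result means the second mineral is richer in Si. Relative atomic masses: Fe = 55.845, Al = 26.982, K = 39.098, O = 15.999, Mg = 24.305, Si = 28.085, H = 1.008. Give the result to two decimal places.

-4.54 percentage points

M(Fe2SiO4) = 203.771 g/mol, so wt% Si = 28.085/203.771 × 100 = 13.78%.
M((Mg0.55Fe0.45)3KAlSi3O10(OH)2) = 459.833 g/mol, so wt% Si = 84.255/459.833 × 100 = 18.32%.
13.78 − 18.32 = -4.54 pp.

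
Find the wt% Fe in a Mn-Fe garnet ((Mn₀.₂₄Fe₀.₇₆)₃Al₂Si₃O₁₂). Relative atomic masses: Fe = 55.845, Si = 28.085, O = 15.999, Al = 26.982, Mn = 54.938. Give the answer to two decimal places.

Molar mass of (Mn₀.₂₄Fe₀.₇₆)₃Al₂Si₃O₁₂: 0.72*54.938 + 2.28*55.845 + 2*26.982 + 3*28.085 + 12*15.999 = 497.089 g/mol.
Mass of Fe per formula unit: 2.28 × 55.845 = 127.327 g.
Weight fraction Fe = 127.327 / 497.089 = 0.2561.

25.61 wt%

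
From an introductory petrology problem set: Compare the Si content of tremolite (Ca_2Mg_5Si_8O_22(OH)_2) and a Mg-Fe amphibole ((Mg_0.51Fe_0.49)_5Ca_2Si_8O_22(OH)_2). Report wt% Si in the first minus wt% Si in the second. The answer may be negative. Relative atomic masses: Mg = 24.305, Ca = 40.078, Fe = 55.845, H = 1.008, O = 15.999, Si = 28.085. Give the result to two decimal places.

M(Ca_2Mg_5Si_8O_22(OH)_2) = 812.353 g/mol, so wt% Si = 224.680/812.353 × 100 = 27.66%.
M((Mg_0.51Fe_0.49)_5Ca_2Si_8O_22(OH)_2) = 889.626 g/mol, so wt% Si = 224.680/889.626 × 100 = 25.26%.
27.66 − 25.26 = 2.40 pp.

2.40 percentage points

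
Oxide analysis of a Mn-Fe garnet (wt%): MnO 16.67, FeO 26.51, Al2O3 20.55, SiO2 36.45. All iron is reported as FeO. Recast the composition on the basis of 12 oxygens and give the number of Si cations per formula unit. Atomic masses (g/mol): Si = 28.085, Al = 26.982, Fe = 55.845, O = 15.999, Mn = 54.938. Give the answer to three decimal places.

MnO: 16.67/70.937 = 0.23500 mol → 0.23500 mol Mn, 0.23500 mol O.
FeO: 26.51/71.844 = 0.36899 mol → 0.36899 mol Fe, 0.36899 mol O.
Al2O3: 20.55/101.961 = 0.20155 mol → 0.40310 mol Al, 0.60465 mol O.
SiO2: 36.45/60.083 = 0.60666 mol → 0.60666 mol Si, 1.21332 mol O.
Total oxygen = 2.42196 mol. Normalization factor = 12/2.42196 = 4.95466.
Si per 12 O = 0.60666 × 4.95466 = 3.006.

3.006 Si apfu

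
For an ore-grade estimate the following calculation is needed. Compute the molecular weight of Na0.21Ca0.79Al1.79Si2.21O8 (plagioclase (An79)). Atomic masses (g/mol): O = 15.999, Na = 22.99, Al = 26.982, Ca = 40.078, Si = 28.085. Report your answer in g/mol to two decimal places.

M = 0.21*22.99 + 0.79*40.078 + 1.79*26.982 + 2.21*28.085 + 8*15.999

274.85 g/mol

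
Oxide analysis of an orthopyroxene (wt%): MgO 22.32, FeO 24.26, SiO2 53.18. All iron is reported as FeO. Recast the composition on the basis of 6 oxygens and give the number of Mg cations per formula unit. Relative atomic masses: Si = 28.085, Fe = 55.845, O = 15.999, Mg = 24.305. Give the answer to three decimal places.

MgO: 22.32/40.304 = 0.55379 mol → 0.55379 mol Mg, 0.55379 mol O.
FeO: 24.26/71.844 = 0.33768 mol → 0.33768 mol Fe, 0.33768 mol O.
SiO2: 53.18/60.083 = 0.88511 mol → 0.88511 mol Si, 1.77022 mol O.
Total oxygen = 2.66169 mol. Normalization factor = 6/2.66169 = 2.25421.
Mg per 6 O = 0.55379 × 2.25421 = 1.248.

1.248 Mg apfu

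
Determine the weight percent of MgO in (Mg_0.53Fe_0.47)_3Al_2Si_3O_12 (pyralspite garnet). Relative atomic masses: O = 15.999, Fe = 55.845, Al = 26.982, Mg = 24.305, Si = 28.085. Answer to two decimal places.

14.32 wt%

Molar mass of (Mg_0.53Fe_0.47)_3Al_2Si_3O_12 = 1.59×24.305 + 1.41×55.845 + 2×26.982 + 3×28.085 + 12×15.999 = 447.593 g/mol.
Each formula unit contains 1.59 Mg, equivalent to 1.59/1 = 1.5900 mol MgO.
M(MgO) = 1×24.305 + 1×15.999 = 40.304 g/mol.
Mass of MgO per formula unit = 1.5900 × 40.304 = 64.083 g.
MgO wt% = 64.083 / 447.593 × 100 = 14.32%.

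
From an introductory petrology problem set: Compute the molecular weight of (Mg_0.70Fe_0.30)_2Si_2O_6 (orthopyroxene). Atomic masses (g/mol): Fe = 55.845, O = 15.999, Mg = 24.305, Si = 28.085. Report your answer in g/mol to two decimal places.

M = 1.40·24.305 + 0.60·55.845 + 2·28.085 + 6·15.999

219.70 g/mol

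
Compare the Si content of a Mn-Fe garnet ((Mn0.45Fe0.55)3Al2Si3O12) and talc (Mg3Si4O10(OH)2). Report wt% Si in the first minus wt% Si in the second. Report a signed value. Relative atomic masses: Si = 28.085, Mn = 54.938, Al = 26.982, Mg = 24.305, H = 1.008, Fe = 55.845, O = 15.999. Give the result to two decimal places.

First mineral: 84.255 g Si in 496.518 g formula = 16.97 wt% Si.
Second mineral: 112.340 g Si in 379.259 g formula = 29.62 wt% Si.
16.97% − 29.62% gives a difference of -12.65 percentage points.

-12.65 percentage points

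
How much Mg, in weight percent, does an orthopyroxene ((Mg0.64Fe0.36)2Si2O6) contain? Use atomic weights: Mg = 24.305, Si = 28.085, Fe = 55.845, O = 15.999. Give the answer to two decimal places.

Formula mass = 1.28×24.305 + 0.72×55.845 + 2×28.085 + 6×15.999 = 223.483 g/mol, of which 31.110 g is Mg.
So Mg makes up 31.110/223.483 = 0.1392 of the mass, i.e. 13.92%.

13.92 weight percent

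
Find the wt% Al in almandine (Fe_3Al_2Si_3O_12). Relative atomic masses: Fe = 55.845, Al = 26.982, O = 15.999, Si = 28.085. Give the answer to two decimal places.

M(Fe_3Al_2Si_3O_12) = 497.742 g/mol.
Al contributes 2 × 26.982 = 53.964 g per mole.
53.964/497.742 = 0.1084 → 10.84%.

10.84 weight percent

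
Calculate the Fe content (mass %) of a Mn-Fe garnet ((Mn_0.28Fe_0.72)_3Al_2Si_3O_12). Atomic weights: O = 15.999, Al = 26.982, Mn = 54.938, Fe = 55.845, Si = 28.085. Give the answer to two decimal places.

Molar mass of (Mn_0.28Fe_0.72)_3Al_2Si_3O_12: 0.84*54.938 + 2.16*55.845 + 2*26.982 + 3*28.085 + 12*15.999 = 496.980 g/mol.
Mass of Fe per formula unit: 2.16 × 55.845 = 120.625 g.
Weight fraction Fe = 120.625 / 496.980 = 0.2427.

24.27 mass %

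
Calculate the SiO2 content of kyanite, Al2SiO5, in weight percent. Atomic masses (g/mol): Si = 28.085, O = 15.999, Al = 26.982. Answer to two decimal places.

Molar mass of Al2SiO5 = 2×26.982 + 1×28.085 + 5×15.999 = 162.044 g/mol.
Each formula unit contains 1 Si, equivalent to 1/1 = 1.0000 mol SiO2.
M(SiO2) = 1×28.085 + 2×15.999 = 60.083 g/mol.
Mass of SiO2 per formula unit = 1.0000 × 60.083 = 60.083 g.
SiO2 wt% = 60.083 / 162.044 × 100 = 37.08%.

37.08 wt%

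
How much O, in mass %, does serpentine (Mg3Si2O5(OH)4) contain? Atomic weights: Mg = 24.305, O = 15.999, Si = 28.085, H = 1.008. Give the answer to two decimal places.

51.96 mass %

Molar mass of Mg3Si2O5(OH)4: 3*24.305 + 2*28.085 + 9*15.999 + 4*1.008 = 277.108 g/mol.
Mass of O per formula unit: 9 × 15.999 = 143.991 g.
Weight fraction O = 143.991 / 277.108 = 0.5196.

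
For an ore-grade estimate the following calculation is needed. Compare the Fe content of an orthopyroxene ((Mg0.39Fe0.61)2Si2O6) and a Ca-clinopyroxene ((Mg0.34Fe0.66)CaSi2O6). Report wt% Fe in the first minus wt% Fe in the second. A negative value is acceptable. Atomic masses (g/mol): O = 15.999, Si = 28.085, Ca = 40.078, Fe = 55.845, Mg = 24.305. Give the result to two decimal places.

12.95 percentage points

Fe in (Mg0.39Fe0.61)2Si2O6: molar mass 239.253 g/mol; 1.22×55.845 = 68.131 g → 28.48 wt%.
Fe in (Mg0.34Fe0.66)CaSi2O6: molar mass 237.363 g/mol; 0.66×55.845 = 36.858 g → 15.53 wt%.
Difference = 28.48 − 15.53 = 12.95 percentage points.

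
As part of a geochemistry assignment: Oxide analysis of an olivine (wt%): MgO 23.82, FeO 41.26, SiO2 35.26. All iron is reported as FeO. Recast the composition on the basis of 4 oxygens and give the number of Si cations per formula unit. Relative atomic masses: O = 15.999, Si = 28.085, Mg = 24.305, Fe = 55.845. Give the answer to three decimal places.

1.004 Si apfu

MgO: 23.82/40.304 = 0.59101 mol → 0.59101 mol Mg, 0.59101 mol O.
FeO: 41.26/71.844 = 0.57430 mol → 0.57430 mol Fe, 0.57430 mol O.
SiO2: 35.26/60.083 = 0.58685 mol → 0.58685 mol Si, 1.17370 mol O.
Total oxygen = 2.33901 mol. Normalization factor = 4/2.33901 = 1.71013.
Si per 4 O = 0.58685 × 1.71013 = 1.004.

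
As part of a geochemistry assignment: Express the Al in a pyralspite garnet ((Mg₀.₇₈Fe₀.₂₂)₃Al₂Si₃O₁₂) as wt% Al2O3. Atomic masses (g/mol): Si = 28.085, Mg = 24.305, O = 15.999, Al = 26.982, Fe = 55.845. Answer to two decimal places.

24.05 wt%

M((Mg₀.₇₈Fe₀.₂₂)₃Al₂Si₃O₁₂) = 423.938 g/mol; M(Al2O3) = 101.961 g/mol.
Moles Al2O3 per formula unit = 2 Al ÷ 2 = 1.0000.
Al2O3 fraction = (1.0000 × 101.961) / 423.938 = 101.961/423.938 = 0.2405.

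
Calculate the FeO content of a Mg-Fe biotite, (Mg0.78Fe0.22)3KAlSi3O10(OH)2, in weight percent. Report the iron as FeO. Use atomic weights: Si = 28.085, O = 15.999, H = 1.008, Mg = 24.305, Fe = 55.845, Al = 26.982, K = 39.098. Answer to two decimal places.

10.82 wt%

Molar mass of (Mg0.78Fe0.22)3KAlSi3O10(OH)2 = 2.34*24.305 + 0.66*55.845 + 1*39.098 + 1*26.982 + 3*28.085 + 12*15.999 + 2*1.008 = 438.070 g/mol.
Each formula unit contains 0.66 Fe, equivalent to 0.66/1 = 0.6600 mol FeO.
M(FeO) = 1×55.845 + 1×15.999 = 71.844 g/mol.
Mass of FeO per formula unit = 0.6600 × 71.844 = 47.417 g.
FeO wt% = 47.417 / 438.070 × 100 = 10.82%.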